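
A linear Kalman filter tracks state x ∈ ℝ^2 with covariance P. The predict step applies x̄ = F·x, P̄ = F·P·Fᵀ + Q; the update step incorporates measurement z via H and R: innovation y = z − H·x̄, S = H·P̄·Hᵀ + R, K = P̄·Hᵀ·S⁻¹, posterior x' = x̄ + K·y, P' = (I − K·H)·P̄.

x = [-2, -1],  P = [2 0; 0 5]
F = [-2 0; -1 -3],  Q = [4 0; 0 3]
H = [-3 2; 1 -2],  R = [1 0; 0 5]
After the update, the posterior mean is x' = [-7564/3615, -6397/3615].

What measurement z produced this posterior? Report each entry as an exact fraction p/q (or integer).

x̄ = F·x = [4, 5]
P̄ = F·P·Fᵀ + Q = [12 4; 4 50]
S = H·P̄·Hᵀ + R = [261 -204; -204 201]
K = P̄·Hᵀ·S⁻¹ = [-1604/3615 -1556/3615; -632/3615 -2368/3615]
x' − x̄ = [-22024/3615, -24472/3615] = K·y
y = (KᵀK)⁻¹·Kᵀ·(x' − x̄) = [5, 9]
z = y + H·x̄ = [5, 9] + [-2, -6] = [3, 3]

z = [3, 3]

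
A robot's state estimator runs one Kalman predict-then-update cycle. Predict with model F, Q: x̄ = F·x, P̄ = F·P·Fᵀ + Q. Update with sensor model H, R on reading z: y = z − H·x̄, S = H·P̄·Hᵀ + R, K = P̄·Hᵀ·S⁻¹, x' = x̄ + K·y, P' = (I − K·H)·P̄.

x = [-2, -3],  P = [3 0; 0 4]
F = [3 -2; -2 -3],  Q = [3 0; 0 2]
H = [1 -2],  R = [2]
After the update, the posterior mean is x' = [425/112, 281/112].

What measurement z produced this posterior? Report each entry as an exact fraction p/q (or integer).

z = [-1]

x̄ = F·x = [0, 13]
P̄ = F·P·Fᵀ + Q = [46 6; 6 50]
S = H·P̄·Hᵀ + R = [224]
K = P̄·Hᵀ·S⁻¹ = [17/112; -47/112]
x' − x̄ = [425/112, -1175/112] = K·y
y = (KᵀK)⁻¹·Kᵀ·(x' − x̄) = [25]
z = y + H·x̄ = [25] + [-26] = [-1]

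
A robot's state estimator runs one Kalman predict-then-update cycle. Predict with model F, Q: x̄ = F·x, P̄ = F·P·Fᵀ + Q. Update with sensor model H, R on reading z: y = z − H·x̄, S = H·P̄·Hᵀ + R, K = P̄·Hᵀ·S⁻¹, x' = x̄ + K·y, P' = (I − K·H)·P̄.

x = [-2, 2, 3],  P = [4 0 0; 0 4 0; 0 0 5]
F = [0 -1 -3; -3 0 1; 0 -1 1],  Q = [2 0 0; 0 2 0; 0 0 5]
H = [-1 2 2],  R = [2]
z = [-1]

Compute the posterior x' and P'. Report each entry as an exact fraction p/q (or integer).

x' = [-1379/425, 273/425, -1143/425]
P' = [11066/425 5058/425 372/425; 5058/425 5954/425 -3314/425; 372/425 -3314/425 3549/425]

x̄ = F·x = [-11, 9, 1]
P̄ = F·P·Fᵀ + Q = [51 -15 -11; -15 43 5; -11 5 14]
y = z − H·x̄ = [-32]
S = H·P̄·Hᵀ + R = [425]
K = P̄·Hᵀ·S⁻¹ = [-103/425; 111/425; 49/425]
x' = x̄ + K·y = [-1379/425, 273/425, -1143/425]
P' = (I − K·H)·P̄ = [11066/425 5058/425 372/425; 5058/425 5954/425 -3314/425; 372/425 -3314/425 3549/425]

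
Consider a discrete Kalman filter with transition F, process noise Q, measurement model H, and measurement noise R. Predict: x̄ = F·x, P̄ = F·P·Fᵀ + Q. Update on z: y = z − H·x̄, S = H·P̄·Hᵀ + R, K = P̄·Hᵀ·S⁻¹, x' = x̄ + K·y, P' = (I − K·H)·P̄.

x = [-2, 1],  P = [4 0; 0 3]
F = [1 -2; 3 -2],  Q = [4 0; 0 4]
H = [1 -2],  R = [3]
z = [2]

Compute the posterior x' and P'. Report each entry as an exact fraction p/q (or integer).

x' = [-52/27, -56/27]
P' = [1916/135 200/27; 200/27 124/27]

x̄ = F·x = [-4, -8]
P̄ = F·P·Fᵀ + Q = [20 24; 24 52]
y = z − H·x̄ = [-10]
S = H·P̄·Hᵀ + R = [135]
K = P̄·Hᵀ·S⁻¹ = [-28/135; -16/27]
x' = x̄ + K·y = [-52/27, -56/27]
P' = (I − K·H)·P̄ = [1916/135 200/27; 200/27 124/27]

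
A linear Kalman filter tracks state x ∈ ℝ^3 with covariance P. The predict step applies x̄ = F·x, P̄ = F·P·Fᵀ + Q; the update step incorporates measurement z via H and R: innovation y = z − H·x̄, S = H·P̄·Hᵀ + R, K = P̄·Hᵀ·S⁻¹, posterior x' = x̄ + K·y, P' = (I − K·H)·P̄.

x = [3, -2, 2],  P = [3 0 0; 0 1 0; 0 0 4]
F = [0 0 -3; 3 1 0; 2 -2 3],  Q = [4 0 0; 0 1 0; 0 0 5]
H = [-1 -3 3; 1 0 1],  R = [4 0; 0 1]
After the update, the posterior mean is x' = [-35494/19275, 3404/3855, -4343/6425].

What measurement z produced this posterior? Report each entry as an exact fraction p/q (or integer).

x̄ = F·x = [-6, 7, 16]
P̄ = F·P·Fᵀ + Q = [40 0 -36; 0 29 16; -36 16 57]
S = H·P̄·Hᵀ + R = [746 11; 11 26]
K = P̄·Hᵀ·S⁻¹ = [-3892/19275 4612/19275; -238/3855 2473/3855; 1301/6425 4639/6425]
x' − x̄ = [80156/19275, -23581/3855, -107143/6425] = K·y
y = (KᵀK)⁻¹·Kᵀ·(x' − x̄) = [-36, -13]
z = y + H·x̄ = [-36, -13] + [33, 10] = [-3, -3]

z = [-3, -3]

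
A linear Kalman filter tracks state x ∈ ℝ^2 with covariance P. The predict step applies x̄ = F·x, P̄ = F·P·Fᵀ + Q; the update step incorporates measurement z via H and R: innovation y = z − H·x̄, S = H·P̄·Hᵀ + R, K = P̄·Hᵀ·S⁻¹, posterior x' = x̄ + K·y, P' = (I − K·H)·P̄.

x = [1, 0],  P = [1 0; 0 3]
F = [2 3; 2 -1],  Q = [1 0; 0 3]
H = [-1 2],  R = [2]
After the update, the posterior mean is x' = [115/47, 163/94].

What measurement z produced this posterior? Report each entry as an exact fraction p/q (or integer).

x̄ = F·x = [2, 2]
P̄ = F·P·Fᵀ + Q = [32 -5; -5 10]
S = H·P̄·Hᵀ + R = [94]
K = P̄·Hᵀ·S⁻¹ = [-21/47; 25/94]
x' − x̄ = [21/47, -25/94] = K·y
y = (KᵀK)⁻¹·Kᵀ·(x' − x̄) = [-1]
z = y + H·x̄ = [-1] + [2] = [1]

z = [1]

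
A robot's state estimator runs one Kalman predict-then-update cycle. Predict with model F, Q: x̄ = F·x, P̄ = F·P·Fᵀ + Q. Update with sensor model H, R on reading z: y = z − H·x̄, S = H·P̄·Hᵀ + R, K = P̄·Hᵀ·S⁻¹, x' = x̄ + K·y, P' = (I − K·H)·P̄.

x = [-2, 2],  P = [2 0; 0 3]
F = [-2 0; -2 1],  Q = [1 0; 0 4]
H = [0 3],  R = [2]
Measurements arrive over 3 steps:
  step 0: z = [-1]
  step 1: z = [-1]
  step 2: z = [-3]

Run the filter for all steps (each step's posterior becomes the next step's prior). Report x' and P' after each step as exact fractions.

step 0: x̄ = F·x = [4, 6]
step 0: P̄ = F·P·Fᵀ + Q = [9 8; 8 15]
step 0: y = z − H·x̄ = [-19]
step 0: S = H·P̄·Hᵀ + R = [137]
step 0: K = P̄·Hᵀ·S⁻¹ = [24/137; 45/137]
step 0: x' = x̄ + K·y = [92/137, -33/137]
step 0: P' = (I − K·H)·P̄ = [657/137 16/137; 16/137 30/137]
step 1: x̄ = F·x = [-184/137, -217/137]
step 1: P̄ = F·P·Fᵀ + Q = [2765/137 2596/137; 2596/137 3142/137]
step 1: y = z − H·x̄ = [514/137]
step 1: S = H·P̄·Hᵀ + R = [28552/137]
step 1: K = P̄·Hᵀ·S⁻¹ = [1947/7138; 4713/14276]
step 1: x' = x̄ + K·y = [-1141/3569, -2465/7138]
step 1: P' = (I − K·H)·P̄ = [16691/3569 649/3569; 649/3569 1571/7138]
step 2: x̄ = F·x = [2282/3569, 2099/7138]
step 2: P̄ = F·P·Fᵀ + Q = [70333/3569 65466/3569; 65466/3569 158459/7138]
step 2: y = z − H·x̄ = [-27711/7138]
step 2: S = H·P̄·Hᵀ + R = [1440407/7138]
step 2: K = P̄·Hᵀ·S⁻¹ = [392796/1440407; 475377/1440407]
step 2: x' = x̄ + K·y = [-603916/1440407, -1421933/1440407]
step 2: P' = (I − K·H)·P̄ = [6770467/1440407 261864/1440407; 261864/1440407 316918/1440407]

step 0: x' = [92/137, -33/137], P' = [657/137 16/137; 16/137 30/137]
step 1: x' = [-1141/3569, -2465/7138], P' = [16691/3569 649/3569; 649/3569 1571/7138]
step 2: x' = [-603916/1440407, -1421933/1440407], P' = [6770467/1440407 261864/1440407; 261864/1440407 316918/1440407]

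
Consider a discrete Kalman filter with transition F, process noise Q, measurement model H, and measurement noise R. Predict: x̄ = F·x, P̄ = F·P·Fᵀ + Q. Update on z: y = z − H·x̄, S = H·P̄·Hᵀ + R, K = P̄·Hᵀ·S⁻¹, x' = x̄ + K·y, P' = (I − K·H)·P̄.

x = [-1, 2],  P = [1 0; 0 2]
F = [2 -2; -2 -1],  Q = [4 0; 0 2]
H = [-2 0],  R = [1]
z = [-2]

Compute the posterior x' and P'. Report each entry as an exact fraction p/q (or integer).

x' = [58/65, 0]
P' = [16/65 0; 0 8]

x̄ = F·x = [-6, 0]
P̄ = F·P·Fᵀ + Q = [16 0; 0 8]
y = z − H·x̄ = [-14]
S = H·P̄·Hᵀ + R = [65]
K = P̄·Hᵀ·S⁻¹ = [-32/65; 0]
x' = x̄ + K·y = [58/65, 0]
P' = (I − K·H)·P̄ = [16/65 0; 0 8]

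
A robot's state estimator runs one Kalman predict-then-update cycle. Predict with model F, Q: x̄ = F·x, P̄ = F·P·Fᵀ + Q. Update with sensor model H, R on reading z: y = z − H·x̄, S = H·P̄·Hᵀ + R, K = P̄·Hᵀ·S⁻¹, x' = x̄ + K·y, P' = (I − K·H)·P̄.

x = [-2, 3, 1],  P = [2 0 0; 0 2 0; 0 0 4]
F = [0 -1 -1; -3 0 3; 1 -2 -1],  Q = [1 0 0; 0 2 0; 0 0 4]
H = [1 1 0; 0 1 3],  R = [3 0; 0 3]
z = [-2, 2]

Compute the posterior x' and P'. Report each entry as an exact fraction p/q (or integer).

x̄ = F·x = [-4, 9, -9]
P̄ = F·P·Fᵀ + Q = [7 -12 8; -12 56 -18; 8 -18 18]
y = z − H·x̄ = [-7, 20]
S = H·P̄·Hᵀ + R = [42 14; 14 113]
K = P̄·Hᵀ·S⁻¹ = [-733/4550 41/325; 2472/2275 -38/325; -817/2275 118/325]
x' = x̄ + K·y = [-227/650, -307/325, 252/325]
P' = (I − K·H)·P̄ = [21297/4550 -11748/2275 4203/2275; -11748/2275 19164/2275 -6654/2275; 4203/2275 -6654/2275 3044/2275]

x' = [-227/650, -307/325, 252/325]
P' = [21297/4550 -11748/2275 4203/2275; -11748/2275 19164/2275 -6654/2275; 4203/2275 -6654/2275 3044/2275]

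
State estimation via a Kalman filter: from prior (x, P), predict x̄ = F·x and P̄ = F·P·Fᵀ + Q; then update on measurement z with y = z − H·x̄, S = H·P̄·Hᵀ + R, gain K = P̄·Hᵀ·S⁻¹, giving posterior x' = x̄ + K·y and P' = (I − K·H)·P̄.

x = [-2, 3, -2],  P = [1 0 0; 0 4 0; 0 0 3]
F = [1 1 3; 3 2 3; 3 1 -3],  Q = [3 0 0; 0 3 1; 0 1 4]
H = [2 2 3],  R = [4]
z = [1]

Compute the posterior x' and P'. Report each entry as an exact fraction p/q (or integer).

x' = [-594/179, -1035/358, 796/179]
P' = [4416/179 6767/358 -5171/179; 6767/358 14099/716 -9105/358; -5171/179 -9105/358 6507/179]

x̄ = F·x = [-5, -6, 3]
P̄ = F·P·Fᵀ + Q = [35 38 -20; 38 55 -9; -20 -9 44]
y = z − H·x̄ = [14]
S = H·P̄·Hᵀ + R = [716]
K = P̄·Hᵀ·S⁻¹ = [43/358; 159/716; 37/358]
x' = x̄ + K·y = [-594/179, -1035/358, 796/179]
P' = (I − K·H)·P̄ = [4416/179 6767/358 -5171/179; 6767/358 14099/716 -9105/358; -5171/179 -9105/358 6507/179]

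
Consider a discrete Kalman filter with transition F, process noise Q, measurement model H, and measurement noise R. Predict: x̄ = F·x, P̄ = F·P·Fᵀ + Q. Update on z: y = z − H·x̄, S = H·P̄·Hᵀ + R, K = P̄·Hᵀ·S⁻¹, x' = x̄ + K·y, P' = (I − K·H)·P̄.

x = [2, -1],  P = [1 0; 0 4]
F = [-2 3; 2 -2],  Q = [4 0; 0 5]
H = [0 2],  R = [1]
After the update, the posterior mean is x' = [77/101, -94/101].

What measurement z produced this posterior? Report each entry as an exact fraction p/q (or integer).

x̄ = F·x = [-7, 6]
P̄ = F·P·Fᵀ + Q = [44 -28; -28 25]
S = H·P̄·Hᵀ + R = [101]
K = P̄·Hᵀ·S⁻¹ = [-56/101; 50/101]
x' − x̄ = [784/101, -700/101] = K·y
y = (KᵀK)⁻¹·Kᵀ·(x' − x̄) = [-14]
z = y + H·x̄ = [-14] + [12] = [-2]

z = [-2]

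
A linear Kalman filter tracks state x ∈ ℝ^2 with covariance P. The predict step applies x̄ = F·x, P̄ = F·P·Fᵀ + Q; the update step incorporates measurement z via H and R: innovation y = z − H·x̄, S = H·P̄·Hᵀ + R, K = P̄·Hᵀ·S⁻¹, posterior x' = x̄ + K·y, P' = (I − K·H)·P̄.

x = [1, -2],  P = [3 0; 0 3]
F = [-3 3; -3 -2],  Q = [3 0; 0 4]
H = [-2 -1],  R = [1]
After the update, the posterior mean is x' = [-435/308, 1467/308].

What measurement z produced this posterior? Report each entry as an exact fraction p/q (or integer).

z = [-2]

x̄ = F·x = [-9, 1]
P̄ = F·P·Fᵀ + Q = [57 9; 9 43]
S = H·P̄·Hᵀ + R = [308]
K = P̄·Hᵀ·S⁻¹ = [-123/308; -61/308]
x' − x̄ = [2337/308, 1159/308] = K·y
y = (KᵀK)⁻¹·Kᵀ·(x' − x̄) = [-19]
z = y + H·x̄ = [-19] + [17] = [-2]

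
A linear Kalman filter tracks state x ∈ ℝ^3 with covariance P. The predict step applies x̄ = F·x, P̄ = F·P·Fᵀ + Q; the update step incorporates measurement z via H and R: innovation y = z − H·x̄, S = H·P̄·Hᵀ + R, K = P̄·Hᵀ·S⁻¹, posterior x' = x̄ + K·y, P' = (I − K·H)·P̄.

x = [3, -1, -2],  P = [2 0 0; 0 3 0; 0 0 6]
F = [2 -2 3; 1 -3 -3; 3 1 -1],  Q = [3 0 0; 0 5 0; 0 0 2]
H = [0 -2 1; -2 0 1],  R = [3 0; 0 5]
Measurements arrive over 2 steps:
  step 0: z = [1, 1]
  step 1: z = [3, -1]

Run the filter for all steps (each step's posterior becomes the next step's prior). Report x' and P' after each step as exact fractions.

step 0: x̄ = F·x = [2, 12, 10]
step 0: P̄ = F·P·Fᵀ + Q = [77 -32 -12; -32 88 15; -12 15 29]
step 0: y = z − H·x̄ = [15, -5]
step 0: S = H·P̄·Hᵀ + R = [324 -105; -105 390]
step 0: K = P̄·Hᵀ·S⁻¹ = [190/7689 -16108/38445; -1211/2563 2897/38445; 115/2563 5689/38445]
step 0: x' = x̄ + K·y = [34336/7689, 34876/7689, 76376/7689]
step 0: P' = (I − K·H)·P̄ = [78979/12815 195242/38445 393334/38445; 195242/38445 229732/38445 404969/38445; 393334/38445 404969/38445 815113/38445]
step 1: x̄ = F·x = [76016/2563, -27220/699, 61508/7689]
step 1: P̄ = F·P·Fᵀ + Q = [2538824/12815 -858236/3495 2514034/38445; -858236/3495 411841/1165 -275302/3495; 2514034/38445 -275302/3495 1255678/38445]
step 1: y = z − H·x̄ = [-212427/2563, 386899/7689]
step 1: S = H·P̄·Hᵀ + R = [22615771/12815 -7095626/7689; -7095626/7689 1457177/2563]
step 1: K = P̄·Hᵀ·S⁻¹ = [1280243942/17501791021 -8106223830/17501791021; -7638378096/17501791021 295468418/17501791021; 2028315934/17501791021 271633666/17501791021]
step 1: x' = x̄ + K·y = [5083028424/17501791021, -33590401958/17501791021, -14437800868/17501791021]
step 1: P' = (I − K·H)·P̄ = [73051409896/17501791021 50865484408/17501791021 105571700642/17501791021; 50865484408/17501791021 63061722597/17501791021 103208310906/17501791021; 105571700642/17501791021 103208310906/17501791021 212501569614/17501791021]

step 0: x' = [34336/7689, 34876/7689, 76376/7689], P' = [78979/12815 195242/38445 393334/38445; 195242/38445 229732/38445 404969/38445; 393334/38445 404969/38445 815113/38445]
step 1: x' = [5083028424/17501791021, -33590401958/17501791021, -14437800868/17501791021], P' = [73051409896/17501791021 50865484408/17501791021 105571700642/17501791021; 50865484408/17501791021 63061722597/17501791021 103208310906/17501791021; 105571700642/17501791021 103208310906/17501791021 212501569614/17501791021]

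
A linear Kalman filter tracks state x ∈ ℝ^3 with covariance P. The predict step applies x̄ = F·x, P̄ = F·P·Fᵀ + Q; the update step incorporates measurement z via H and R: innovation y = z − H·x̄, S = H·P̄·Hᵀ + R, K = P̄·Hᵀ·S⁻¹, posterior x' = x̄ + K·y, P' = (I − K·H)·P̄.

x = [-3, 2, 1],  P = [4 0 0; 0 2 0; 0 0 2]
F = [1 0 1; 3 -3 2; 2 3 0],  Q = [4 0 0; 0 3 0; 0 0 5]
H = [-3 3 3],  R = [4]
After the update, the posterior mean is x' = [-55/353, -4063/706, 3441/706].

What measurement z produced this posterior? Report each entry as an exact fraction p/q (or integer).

x̄ = F·x = [-2, -13, 0]
P̄ = F·P·Fᵀ + Q = [10 16 8; 16 65 6; 8 6 39]
S = H·P̄·Hᵀ + R = [706]
K = P̄·Hᵀ·S⁻¹ = [21/353; 165/706; 111/706]
x' − x̄ = [651/353, 5115/706, 3441/706] = K·y
y = (KᵀK)⁻¹·Kᵀ·(x' − x̄) = [31]
z = y + H·x̄ = [31] + [-33] = [-2]

z = [-2]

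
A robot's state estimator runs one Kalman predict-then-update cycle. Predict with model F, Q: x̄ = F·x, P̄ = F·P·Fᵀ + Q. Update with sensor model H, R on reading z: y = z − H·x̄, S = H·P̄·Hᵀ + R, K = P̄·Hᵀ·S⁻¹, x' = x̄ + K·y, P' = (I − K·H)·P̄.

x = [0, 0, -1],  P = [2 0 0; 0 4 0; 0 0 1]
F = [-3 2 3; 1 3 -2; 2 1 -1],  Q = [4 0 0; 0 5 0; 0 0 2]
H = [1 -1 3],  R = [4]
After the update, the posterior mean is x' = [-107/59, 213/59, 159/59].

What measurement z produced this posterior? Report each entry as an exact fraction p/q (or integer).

z = [3]

x̄ = F·x = [-3, 2, 1]
P̄ = F·P·Fᵀ + Q = [47 12 -7; 12 47 18; -7 18 15]
S = H·P̄·Hᵀ + R = [59]
K = P̄·Hᵀ·S⁻¹ = [14/59; 19/59; 20/59]
x' − x̄ = [70/59, 95/59, 100/59] = K·y
y = (KᵀK)⁻¹·Kᵀ·(x' − x̄) = [5]
z = y + H·x̄ = [5] + [-2] = [3]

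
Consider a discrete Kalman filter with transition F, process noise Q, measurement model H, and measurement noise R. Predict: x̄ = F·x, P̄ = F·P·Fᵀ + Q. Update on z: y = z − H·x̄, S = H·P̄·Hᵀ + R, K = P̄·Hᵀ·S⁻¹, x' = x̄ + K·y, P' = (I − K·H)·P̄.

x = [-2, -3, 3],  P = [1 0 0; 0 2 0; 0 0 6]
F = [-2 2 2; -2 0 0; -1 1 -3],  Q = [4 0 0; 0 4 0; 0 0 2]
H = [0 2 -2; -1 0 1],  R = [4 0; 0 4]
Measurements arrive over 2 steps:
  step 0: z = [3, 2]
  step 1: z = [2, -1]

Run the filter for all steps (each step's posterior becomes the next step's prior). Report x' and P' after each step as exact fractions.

step 0: x̄ = F·x = [4, 4, -10]
step 0: P̄ = F·P·Fᵀ + Q = [40 4 -30; 4 8 2; -30 2 59]
step 0: y = z − H·x̄ = [-25, 16]
step 0: S = H·P̄·Hᵀ + R = [256 -182; -182 163]
step 0: K = P̄·Hᵀ·S⁻¹ = [-46/239 -154/239; 398/2151 418/2151; -596/2151 509/2151]
step 0: x' = x̄ + K·y = [-358/239, 5342/2151, 1534/2151]
step 0: P' = (I − K·H)·P̄ = [1908/239 1200/239 1292/239; 1200/239 13268/2151 12472/2151; 1292/239 12472/2151 13664/2151]
step 1: x̄ = F·x = [2244/239, 716/239, 3962/2151]
step 1: P̄ = F·P·Fᵀ + Q = [11708/239 -2336/239 -7520/239; -2336/239 8588/239 9168/239; -7520/239 9168/239 131054/2151]
step 1: y = z − H·x̄ = [-662/2151, 14083/2151]
step 1: S = H·P̄·Hᵀ + R = [181892/2151 -190396/2151; -190396/2151 380390/2151]
step 1: K = P̄·Hᵀ·S⁻¹ = [147986/1914183 -796754/1914183; 914782/1914183 978884/1914183; 17596/638061 342161/638061]
step 1: x' = x̄ + K·y = [4236818/638061, 3953980/638061, 1136681/212687]
step 1: P' = (I − K·H)·P̄ = [23250836/1914183 20359792/1914183 6687940/638061; 20359792/1914183 26104892/1914183 8091776/638061; 6687940/638061 8091776/638061 2685528/212687]

step 0: x' = [-358/239, 5342/2151, 1534/2151], P' = [1908/239 1200/239 1292/239; 1200/239 13268/2151 12472/2151; 1292/239 12472/2151 13664/2151]
step 1: x' = [4236818/638061, 3953980/638061, 1136681/212687], P' = [23250836/1914183 20359792/1914183 6687940/638061; 20359792/1914183 26104892/1914183 8091776/638061; 6687940/638061 8091776/638061 2685528/212687]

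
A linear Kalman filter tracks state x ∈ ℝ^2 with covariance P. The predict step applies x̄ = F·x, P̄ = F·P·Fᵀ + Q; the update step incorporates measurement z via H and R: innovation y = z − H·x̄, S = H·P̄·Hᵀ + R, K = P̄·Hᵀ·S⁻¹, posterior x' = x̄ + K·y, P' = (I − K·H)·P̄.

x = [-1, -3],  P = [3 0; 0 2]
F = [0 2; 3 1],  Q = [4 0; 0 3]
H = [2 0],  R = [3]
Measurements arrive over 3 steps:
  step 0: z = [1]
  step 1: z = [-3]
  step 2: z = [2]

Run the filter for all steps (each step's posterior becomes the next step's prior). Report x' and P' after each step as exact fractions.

step 0: x̄ = F·x = [-6, -6]
step 0: P̄ = F·P·Fᵀ + Q = [12 4; 4 32]
step 0: y = z − H·x̄ = [13]
step 0: S = H·P̄·Hᵀ + R = [51]
step 0: K = P̄·Hᵀ·S⁻¹ = [8/17; 8/51]
step 0: x' = x̄ + K·y = [2/17, -202/51]
step 0: P' = (I − K·H)·P̄ = [12/17 4/17; 4/17 1568/51]
step 1: x̄ = F·x = [-404/51, -184/51]
step 1: P̄ = F·P·Fᵀ + Q = [6476/51 3208/51; 3208/51 2117/51]
step 1: y = z − H·x̄ = [655/51]
step 1: S = H·P̄·Hᵀ + R = [26057/51]
step 1: K = P̄·Hᵀ·S⁻¹ = [12952/26057; 6416/26057]
step 1: x' = x̄ + K·y = [-40068/26057, -11608/26057]
step 1: P' = (I − K·H)·P̄ = [19428/26057 9624/26057; 9624/26057 274463/26057]
step 2: x̄ = F·x = [-23216/26057, -131812/26057]
step 2: P̄ = F·P·Fᵀ + Q = [1202080/26057 606670/26057; 606670/26057 585230/26057]
step 2: y = z − H·x̄ = [98546/26057]
step 2: S = H·P̄·Hᵀ + R = [4886491/26057]
step 2: K = P̄·Hᵀ·S⁻¹ = [2404160/4886491; 1213340/4886491]
step 2: x' = x̄ + K·y = [4738672/4886491, -20130036/4886491]
step 2: P' = (I − K·H)·P̄ = [3606240/4886491 1820010/4886491; 1820010/4886491 53249690/4886491]

step 0: x' = [2/17, -202/51], P' = [12/17 4/17; 4/17 1568/51]
step 1: x' = [-40068/26057, -11608/26057], P' = [19428/26057 9624/26057; 9624/26057 274463/26057]
step 2: x' = [4738672/4886491, -20130036/4886491], P' = [3606240/4886491 1820010/4886491; 1820010/4886491 53249690/4886491]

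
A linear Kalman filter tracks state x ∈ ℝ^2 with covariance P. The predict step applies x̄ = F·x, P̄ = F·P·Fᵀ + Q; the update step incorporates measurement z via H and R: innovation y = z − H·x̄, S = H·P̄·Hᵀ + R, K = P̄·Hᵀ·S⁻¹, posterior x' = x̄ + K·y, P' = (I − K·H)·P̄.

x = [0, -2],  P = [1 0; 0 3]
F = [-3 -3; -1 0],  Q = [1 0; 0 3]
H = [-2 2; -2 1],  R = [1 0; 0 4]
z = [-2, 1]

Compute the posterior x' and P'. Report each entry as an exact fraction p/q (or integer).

x̄ = F·x = [6, 0]
P̄ = F·P·Fᵀ + Q = [37 3; 3 4]
y = z − H·x̄ = [10, 13]
S = H·P̄·Hᵀ + R = [141 138; 138 144]
K = P̄·Hᵀ·S⁻¹ = [1/210 -209/420; 47/105 -31/70]
x' = x̄ + K·y = [-59/140, -269/210]
P' = (I − K·H)·P̄ = [279/140 419/210; 419/210 233/105]

x' = [-59/140, -269/210]
P' = [279/140 419/210; 419/210 233/105]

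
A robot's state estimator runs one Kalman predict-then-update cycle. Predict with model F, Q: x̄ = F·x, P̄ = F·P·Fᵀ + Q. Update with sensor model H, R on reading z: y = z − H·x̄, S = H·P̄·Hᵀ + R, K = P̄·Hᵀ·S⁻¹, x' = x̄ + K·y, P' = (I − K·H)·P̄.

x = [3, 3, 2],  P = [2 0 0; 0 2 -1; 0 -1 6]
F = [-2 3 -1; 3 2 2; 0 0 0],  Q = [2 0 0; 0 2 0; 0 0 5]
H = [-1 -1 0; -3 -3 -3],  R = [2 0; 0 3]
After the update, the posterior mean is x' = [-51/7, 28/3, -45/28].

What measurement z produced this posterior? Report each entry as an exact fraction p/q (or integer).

x̄ = F·x = [1, 19, 0]
P̄ = F·P·Fᵀ + Q = [40 -16 0; -16 44 0; 0 0 5]
S = H·P̄·Hᵀ + R = [54 156; 156 516]
K = P̄·Hᵀ·S⁻¹ = [-16/49 -2/49; -8/21 -1/21; 65/98 -45/196]
x' − x̄ = [-58/7, -29/3, -45/28] = K·y
y = (KᵀK)⁻¹·Kᵀ·(x' − x̄) = [18, 59]
z = y + H·x̄ = [18, 59] + [-20, -60] = [-2, -1]

z = [-2, -1]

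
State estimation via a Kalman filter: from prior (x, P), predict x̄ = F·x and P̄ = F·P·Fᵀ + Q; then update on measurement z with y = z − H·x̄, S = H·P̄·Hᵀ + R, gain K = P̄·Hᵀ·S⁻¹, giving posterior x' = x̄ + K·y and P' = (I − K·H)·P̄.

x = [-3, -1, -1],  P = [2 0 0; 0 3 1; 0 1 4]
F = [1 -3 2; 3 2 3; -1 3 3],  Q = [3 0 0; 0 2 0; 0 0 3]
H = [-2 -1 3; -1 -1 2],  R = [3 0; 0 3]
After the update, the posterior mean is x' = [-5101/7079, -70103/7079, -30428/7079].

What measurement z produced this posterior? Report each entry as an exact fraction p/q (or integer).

z = [-1, 1]

x̄ = F·x = [-2, -14, -3]
P̄ = F·P·Fᵀ + Q = [36 7 -8; 7 80 63; -8 63 86]
S = H·P̄·Hᵀ + R = [747 430; 430 257]
K = P̄·Hᵀ·S⁻¹ = [-1101/7079 217/7079; 7645/7079 -11717/7079; 3917/7079 -3331/7079]
x' − x̄ = [9057/7079, 29003/7079, -9191/7079] = K·y
y = (KᵀK)⁻¹·Kᵀ·(x' − x̄) = [-10, -9]
z = y + H·x̄ = [-10, -9] + [9, 10] = [-1, 1]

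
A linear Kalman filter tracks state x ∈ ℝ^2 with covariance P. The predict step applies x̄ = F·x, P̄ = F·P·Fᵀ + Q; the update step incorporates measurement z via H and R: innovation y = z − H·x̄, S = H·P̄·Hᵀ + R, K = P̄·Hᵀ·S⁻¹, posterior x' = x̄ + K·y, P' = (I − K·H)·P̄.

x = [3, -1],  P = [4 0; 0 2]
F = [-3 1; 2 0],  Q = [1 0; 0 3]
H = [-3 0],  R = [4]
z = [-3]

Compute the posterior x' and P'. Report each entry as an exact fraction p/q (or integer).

x' = [311/355, -246/355]
P' = [156/355 -96/355; -96/355 1561/355]

x̄ = F·x = [-10, 6]
P̄ = F·P·Fᵀ + Q = [39 -24; -24 19]
y = z − H·x̄ = [-33]
S = H·P̄·Hᵀ + R = [355]
K = P̄·Hᵀ·S⁻¹ = [-117/355; 72/355]
x' = x̄ + K·y = [311/355, -246/355]
P' = (I − K·H)·P̄ = [156/355 -96/355; -96/355 1561/355]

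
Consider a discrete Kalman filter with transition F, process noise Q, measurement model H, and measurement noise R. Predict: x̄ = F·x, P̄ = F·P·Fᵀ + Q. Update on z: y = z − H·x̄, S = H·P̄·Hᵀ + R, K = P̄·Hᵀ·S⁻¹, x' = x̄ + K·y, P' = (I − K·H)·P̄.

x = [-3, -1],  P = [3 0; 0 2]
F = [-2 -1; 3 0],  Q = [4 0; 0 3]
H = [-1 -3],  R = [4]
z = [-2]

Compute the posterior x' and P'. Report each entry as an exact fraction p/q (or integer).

x̄ = F·x = [7, -9]
P̄ = F·P·Fᵀ + Q = [18 -18; -18 30]
y = z − H·x̄ = [-22]
S = H·P̄·Hᵀ + R = [184]
K = P̄·Hᵀ·S⁻¹ = [9/46; -9/23]
x' = x̄ + K·y = [62/23, -9/23]
P' = (I − K·H)·P̄ = [252/23 -90/23; -90/23 42/23]

x' = [62/23, -9/23]
P' = [252/23 -90/23; -90/23 42/23]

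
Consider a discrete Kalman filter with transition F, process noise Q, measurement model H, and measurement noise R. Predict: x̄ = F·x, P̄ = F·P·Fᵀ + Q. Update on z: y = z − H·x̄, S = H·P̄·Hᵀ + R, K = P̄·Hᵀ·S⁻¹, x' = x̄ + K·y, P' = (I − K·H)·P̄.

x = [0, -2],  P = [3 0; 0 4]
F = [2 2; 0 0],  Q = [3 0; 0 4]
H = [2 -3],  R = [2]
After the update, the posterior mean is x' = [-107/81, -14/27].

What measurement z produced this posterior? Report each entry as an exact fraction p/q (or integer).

x̄ = F·x = [-4, 0]
P̄ = F·P·Fᵀ + Q = [31 0; 0 4]
S = H·P̄·Hᵀ + R = [162]
K = P̄·Hᵀ·S⁻¹ = [31/81; -2/27]
x' − x̄ = [217/81, -14/27] = K·y
y = (KᵀK)⁻¹·Kᵀ·(x' − x̄) = [7]
z = y + H·x̄ = [7] + [-8] = [-1]

z = [-1]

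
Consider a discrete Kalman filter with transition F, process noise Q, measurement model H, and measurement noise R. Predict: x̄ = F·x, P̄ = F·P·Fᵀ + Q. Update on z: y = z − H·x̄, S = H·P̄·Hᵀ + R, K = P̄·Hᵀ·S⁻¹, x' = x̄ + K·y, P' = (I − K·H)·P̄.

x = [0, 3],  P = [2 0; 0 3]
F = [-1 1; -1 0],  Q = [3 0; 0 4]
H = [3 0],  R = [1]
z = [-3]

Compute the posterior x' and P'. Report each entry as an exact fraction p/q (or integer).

x' = [-69/73, -72/73]
P' = [8/73 2/73; 2/73 402/73]

x̄ = F·x = [3, 0]
P̄ = F·P·Fᵀ + Q = [8 2; 2 6]
y = z − H·x̄ = [-12]
S = H·P̄·Hᵀ + R = [73]
K = P̄·Hᵀ·S⁻¹ = [24/73; 6/73]
x' = x̄ + K·y = [-69/73, -72/73]
P' = (I − K·H)·P̄ = [8/73 2/73; 2/73 402/73]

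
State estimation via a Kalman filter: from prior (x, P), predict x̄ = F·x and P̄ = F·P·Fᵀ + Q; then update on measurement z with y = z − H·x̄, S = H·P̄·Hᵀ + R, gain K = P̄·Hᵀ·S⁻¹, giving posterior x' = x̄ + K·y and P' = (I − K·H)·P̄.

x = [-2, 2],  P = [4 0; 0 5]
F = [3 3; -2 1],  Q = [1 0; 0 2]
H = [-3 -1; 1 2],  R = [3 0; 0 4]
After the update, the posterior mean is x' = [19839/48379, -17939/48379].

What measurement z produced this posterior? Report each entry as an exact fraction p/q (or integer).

z = [-1, -1]

x̄ = F·x = [0, 6]
P̄ = F·P·Fᵀ + Q = [82 -9; -9 23]
S = H·P̄·Hᵀ + R = [710 -229; -229 142]
K = P̄·Hᵀ·S⁻¹ = [-18998/48379 -8833/48379; 9041/48379 27186/48379]
x' − x̄ = [19839/48379, -308213/48379] = K·y
y = (KᵀK)⁻¹·Kᵀ·(x' − x̄) = [5, -13]
z = y + H·x̄ = [5, -13] + [-6, 12] = [-1, -1]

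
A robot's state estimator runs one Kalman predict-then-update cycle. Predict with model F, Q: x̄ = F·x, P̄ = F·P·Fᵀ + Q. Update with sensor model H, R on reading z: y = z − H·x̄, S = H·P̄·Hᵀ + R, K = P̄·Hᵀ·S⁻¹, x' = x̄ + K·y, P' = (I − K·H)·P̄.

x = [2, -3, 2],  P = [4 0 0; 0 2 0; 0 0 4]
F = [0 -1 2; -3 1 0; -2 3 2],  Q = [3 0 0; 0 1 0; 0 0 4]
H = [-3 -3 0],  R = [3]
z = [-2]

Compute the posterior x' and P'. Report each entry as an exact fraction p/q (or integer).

x̄ = F·x = [7, -9, -9]
P̄ = F·P·Fᵀ + Q = [21 -2 10; -2 39 30; 10 30 54]
y = z − H·x̄ = [-8]
S = H·P̄·Hᵀ + R = [507]
K = P̄·Hᵀ·S⁻¹ = [-19/169; -37/169; -40/169]
x' = x̄ + K·y = [1335/169, -1225/169, -1201/169]
P' = (I − K·H)·P̄ = [2466/169 -2447/169 -590/169; -2447/169 2484/169 630/169; -590/169 630/169 4326/169]

x' = [1335/169, -1225/169, -1201/169]
P' = [2466/169 -2447/169 -590/169; -2447/169 2484/169 630/169; -590/169 630/169 4326/169]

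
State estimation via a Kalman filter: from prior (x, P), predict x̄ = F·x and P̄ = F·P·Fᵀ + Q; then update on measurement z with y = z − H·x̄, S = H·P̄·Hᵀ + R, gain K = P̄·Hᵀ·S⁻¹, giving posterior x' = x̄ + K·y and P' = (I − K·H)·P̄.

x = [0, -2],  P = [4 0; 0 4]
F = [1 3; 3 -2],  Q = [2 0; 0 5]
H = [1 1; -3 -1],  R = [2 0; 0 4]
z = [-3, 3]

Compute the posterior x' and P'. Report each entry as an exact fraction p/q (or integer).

x' = [-1908/5017, -11291/5017]
P' = [6918/5017 -11298/5017; -11298/5017 24978/5017]

x̄ = F·x = [-6, 4]
P̄ = F·P·Fᵀ + Q = [42 -12; -12 57]
y = z − H·x̄ = [-1, -11]
S = H·P̄·Hᵀ + R = [77 -135; -135 367]
K = P̄·Hᵀ·S⁻¹ = [-2190/5017 -2364/5017; 6840/5017 2229/5017]
x' = x̄ + K·y = [-1908/5017, -11291/5017]
P' = (I − K·H)·P̄ = [6918/5017 -11298/5017; -11298/5017 24978/5017]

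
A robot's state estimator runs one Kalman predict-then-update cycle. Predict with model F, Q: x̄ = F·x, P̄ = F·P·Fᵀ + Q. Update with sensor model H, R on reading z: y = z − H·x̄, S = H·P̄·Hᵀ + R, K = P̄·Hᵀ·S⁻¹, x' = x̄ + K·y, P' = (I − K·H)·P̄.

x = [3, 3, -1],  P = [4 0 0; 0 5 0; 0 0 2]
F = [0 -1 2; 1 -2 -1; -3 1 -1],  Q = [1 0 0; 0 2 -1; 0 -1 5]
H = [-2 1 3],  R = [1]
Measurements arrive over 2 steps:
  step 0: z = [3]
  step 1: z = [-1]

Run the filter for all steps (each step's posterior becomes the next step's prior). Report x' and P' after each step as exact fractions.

step 0: x̄ = F·x = [-5, -2, -5]
step 0: P̄ = F·P·Fᵀ + Q = [14 6 -9; 6 28 -21; -9 -21 48]
step 0: y = z − H·x̄ = [10]
step 0: S = H·P̄·Hᵀ + R = [475]
step 0: K = P̄·Hᵀ·S⁻¹ = [-49/475; -47/475; 141/475]
step 0: x' = x̄ + K·y = [-573/95, -284/95, -193/95]
step 0: P' = (I − K·H)·P̄ = [4249/475 547/475 2634/475; 547/475 11091/475 -3348/475; 2634/475 -3348/475 2919/475]
step 1: x̄ = F·x = [-102/95, 188/95, 1628/95]
step 1: P̄ = F·P·Fᵀ + Q = [36634/475 31109/475 -41136/475; 31109/475 31634/475 -26736/475; -41136/475 -26736/475 73844/475]
step 1: y = z − H·x̄ = [-5371/95]
step 1: S = H·P̄·Hᵀ + R = [1052021/475]
step 1: K = P̄·Hᵀ·S⁻¹ = [-165567/1052021; -110792/1052021; 277068/1052021]
step 1: x' = x̄ + K·y = [8231097/1052021, 8345724/1052021, 2363768/1052021]
step 1: P' = (I − K·H)·P̄ = [23425907/1052021 30281731/1052021 5468172/1052021; 30281731/1052021 44220558/1052021 5410704/1052021; 5468172/1052021 5410704/1052021 1934236/1052021]

step 0: x' = [-573/95, -284/95, -193/95], P' = [4249/475 547/475 2634/475; 547/475 11091/475 -3348/475; 2634/475 -3348/475 2919/475]
step 1: x' = [8231097/1052021, 8345724/1052021, 2363768/1052021], P' = [23425907/1052021 30281731/1052021 5468172/1052021; 30281731/1052021 44220558/1052021 5410704/1052021; 5468172/1052021 5410704/1052021 1934236/1052021]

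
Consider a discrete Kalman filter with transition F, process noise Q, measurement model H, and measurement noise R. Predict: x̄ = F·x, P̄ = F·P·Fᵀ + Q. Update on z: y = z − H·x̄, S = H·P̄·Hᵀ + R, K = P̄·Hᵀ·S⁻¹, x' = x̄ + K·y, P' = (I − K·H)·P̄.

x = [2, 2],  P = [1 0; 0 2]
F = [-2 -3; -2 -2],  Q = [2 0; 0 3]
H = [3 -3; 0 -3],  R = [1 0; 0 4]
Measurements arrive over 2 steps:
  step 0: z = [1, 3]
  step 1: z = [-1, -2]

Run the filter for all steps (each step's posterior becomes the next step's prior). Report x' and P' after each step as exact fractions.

step 0: x̄ = F·x = [-10, -8]
step 0: P̄ = F·P·Fᵀ + Q = [24 16; 16 15]
step 0: y = z − H·x̄ = [7, -21]
step 0: S = H·P̄·Hᵀ + R = [64 -9; -9 139]
step 0: K = P̄·Hᵀ·S⁻¹ = [2904/8815 -2856/8815; 12/8815 -2853/8815]
step 0: x' = x̄ + K·y = [-7846/8815, -10523/8815]
step 0: P' = (I − K·H)·P̄ = [4776/8815 3808/8815; 3808/8815 3804/8815]
step 1: x̄ = F·x = [47261/8815, 36738/8815]
step 1: P̄ = F·P·Fᵀ + Q = [116666/8815 80008/8815; 80008/8815 91229/8815]
step 1: y = z − H·x̄ = [-40384/8815, 92584/8815]
step 1: S = H·P̄·Hᵀ + R = [439726/8815 100989/8815; 100989/8815 856321/8815]
step 1: K = P̄·Hᵀ·S⁻¹ = [13433106/41559595 -270066/848155; -2748/848155 -38679/121165]
step 1: x' = x̄ + K·y = [22289249/41559595, 703698/848155]
step 1: P' = (I − K·H)·P̄ = [22122014/41559595 360088/848155; 360088/848155 51572/121165]

step 0: x' = [-7846/8815, -10523/8815], P' = [4776/8815 3808/8815; 3808/8815 3804/8815]
step 1: x' = [22289249/41559595, 703698/848155], P' = [22122014/41559595 360088/848155; 360088/848155 51572/121165]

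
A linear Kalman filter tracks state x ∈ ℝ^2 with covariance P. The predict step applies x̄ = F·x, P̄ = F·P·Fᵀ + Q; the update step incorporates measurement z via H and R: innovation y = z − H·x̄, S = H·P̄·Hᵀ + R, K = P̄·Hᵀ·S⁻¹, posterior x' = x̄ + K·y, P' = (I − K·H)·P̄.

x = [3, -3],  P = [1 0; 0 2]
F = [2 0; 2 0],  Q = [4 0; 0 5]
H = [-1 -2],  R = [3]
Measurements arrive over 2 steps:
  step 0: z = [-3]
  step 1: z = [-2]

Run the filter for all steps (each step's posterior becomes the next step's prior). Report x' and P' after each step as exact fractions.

step 0: x' = [46/21, 16/21], P' = [248/63 -100/63; -100/63 83/63]
step 1: x' = [3532/3543, 2128/3543], P' = [14828/3543 -5800/3543; -5800/3543 4703/3543]

step 0: x̄ = F·x = [6, 6]
step 0: P̄ = F·P·Fᵀ + Q = [8 4; 4 9]
step 0: y = z − H·x̄ = [15]
step 0: S = H·P̄·Hᵀ + R = [63]
step 0: K = P̄·Hᵀ·S⁻¹ = [-16/63; -22/63]
step 0: x' = x̄ + K·y = [46/21, 16/21]
step 0: P' = (I − K·H)·P̄ = [248/63 -100/63; -100/63 83/63]
step 1: x̄ = F·x = [92/21, 92/21]
step 1: P̄ = F·P·Fᵀ + Q = [1244/63 992/63; 992/63 1307/63]
step 1: y = z − H·x̄ = [78/7]
step 1: S = H·P̄·Hᵀ + R = [1181/7]
step 1: K = P̄·Hᵀ·S⁻¹ = [-1076/3543; -1202/3543]
step 1: x' = x̄ + K·y = [3532/3543, 2128/3543]
step 1: P' = (I − K·H)·P̄ = [14828/3543 -5800/3543; -5800/3543 4703/3543]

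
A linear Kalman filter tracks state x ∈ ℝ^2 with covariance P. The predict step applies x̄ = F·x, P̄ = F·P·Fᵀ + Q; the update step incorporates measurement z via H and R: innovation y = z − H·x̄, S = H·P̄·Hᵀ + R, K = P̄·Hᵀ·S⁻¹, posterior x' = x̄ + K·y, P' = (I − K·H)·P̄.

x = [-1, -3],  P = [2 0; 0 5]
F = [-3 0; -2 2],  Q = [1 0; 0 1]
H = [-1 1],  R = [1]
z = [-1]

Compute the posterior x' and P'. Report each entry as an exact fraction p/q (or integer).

x̄ = F·x = [3, -4]
P̄ = F·P·Fᵀ + Q = [19 12; 12 29]
y = z − H·x̄ = [6]
S = H·P̄·Hᵀ + R = [25]
K = P̄·Hᵀ·S⁻¹ = [-7/25; 17/25]
x' = x̄ + K·y = [33/25, 2/25]
P' = (I − K·H)·P̄ = [426/25 419/25; 419/25 436/25]

x' = [33/25, 2/25]
P' = [426/25 419/25; 419/25 436/25]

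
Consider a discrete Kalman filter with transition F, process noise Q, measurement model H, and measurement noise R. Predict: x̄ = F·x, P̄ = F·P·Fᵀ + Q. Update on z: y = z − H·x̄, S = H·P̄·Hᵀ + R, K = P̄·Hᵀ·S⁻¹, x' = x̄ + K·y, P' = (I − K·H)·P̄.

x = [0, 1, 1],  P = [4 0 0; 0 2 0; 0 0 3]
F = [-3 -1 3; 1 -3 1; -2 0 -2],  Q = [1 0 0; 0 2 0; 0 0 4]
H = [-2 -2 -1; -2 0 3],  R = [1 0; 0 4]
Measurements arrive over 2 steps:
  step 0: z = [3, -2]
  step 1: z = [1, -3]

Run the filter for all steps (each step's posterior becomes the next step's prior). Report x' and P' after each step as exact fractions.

step 0: x' = [35294/33637, -85992/33637, 126/33637], P' = [391053/33637 -514329/33637 257136/33637; -514329/33637 688451/33637 -345558/33637; 257136/33637 -345558/33637 183820/33637]
step 1: x' = [-2025527883/1590053708, 674290841/397513427, -653481505/397513427], P' = [4037812857/795026854 -2681298348/397513427 1342597554/397513427; -2681298348/397513427 3704381248/397513427 -1871065068/397513427; 1342597554/397513427 -1871065068/397513427 1062708224/397513427]

step 0: x̄ = F·x = [2, -2, -2]
step 0: P̄ = F·P·Fᵀ + Q = [66 3 6; 3 27 -14; 6 -14 32]
step 0: y = z − H·x̄ = [1, 8]
step 0: S = H·P̄·Hᵀ + R = [397 240; 240 484]
step 0: K = P̄·Hᵀ·S⁻¹ = [-10584/33637 -5349/67274; -2686/33637 -2004/33637; -6976/33637 9297/33637]
step 0: x' = x̄ + K·y = [35294/33637, -85992/33637, 126/33637]
step 0: P' = (I − K·H)·P̄ = [391053/33637 -514329/33637 257136/33637; -514329/33637 688451/33637 -345558/33637; 257136/33637 -345558/33637 183820/33637]
step 1: x̄ = F·x = [-19512/33637, 293396/33637, -70840/33637]
step 1: P̄ = F·P·Fᵀ + Q = [254871/33637 784602/33637 -476376/33637; 784602/33637 12511800/33637 -7337612/33637; -476376/33637 -7337612/33637 4491128/33637]
step 1: y = z − H·x̄ = [510565/33637, 72585/33637]
step 1: S = H·P̄·Hᵀ + R = [30612313/33637 36615684/33637; 36615684/33637 47290696/33637]
step 1: K = P̄·Hᵀ·S⁻¹ = [-17813715/397513427 -10020195/1590053708; -175100732/397513427 -62649627/397513427; -5773196/397513427 125732391/397513427]
step 1: x' = x̄ + K·y = [-2025527883/1590053708, 674290841/397513427, -653481505/397513427]
step 1: P' = (I − K·H)·P̄ = [4037812857/795026854 -2681298348/397513427 1342597554/397513427; -2681298348/397513427 3704381248/397513427 -1871065068/397513427; 1342597554/397513427 -1871065068/397513427 1062708224/397513427]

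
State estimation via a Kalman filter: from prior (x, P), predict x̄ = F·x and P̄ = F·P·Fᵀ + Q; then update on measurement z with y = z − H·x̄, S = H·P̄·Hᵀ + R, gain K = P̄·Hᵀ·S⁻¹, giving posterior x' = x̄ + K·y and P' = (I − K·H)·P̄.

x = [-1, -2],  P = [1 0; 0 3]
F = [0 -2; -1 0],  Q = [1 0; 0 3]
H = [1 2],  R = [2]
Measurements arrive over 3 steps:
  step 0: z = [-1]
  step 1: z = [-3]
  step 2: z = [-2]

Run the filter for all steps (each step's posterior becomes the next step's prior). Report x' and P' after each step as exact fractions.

step 0: x' = [33/31, -25/31], P' = [234/31 -104/31; -104/31 60/31]
step 1: x' = [1665/809, -1969/809], P' = [6394/809 -3342/809; -3342/809 2117/809]
step 2: x' = [35300/6481, -23389/6481], P' = [202270/19443 -105226/19443; -105226/19443 63571/19443]

step 0: x̄ = F·x = [4, 1]
step 0: P̄ = F·P·Fᵀ + Q = [13 0; 0 4]
step 0: y = z − H·x̄ = [-7]
step 0: S = H·P̄·Hᵀ + R = [31]
step 0: K = P̄·Hᵀ·S⁻¹ = [13/31; 8/31]
step 0: x' = x̄ + K·y = [33/31, -25/31]
step 0: P' = (I − K·H)·P̄ = [234/31 -104/31; -104/31 60/31]
step 1: x̄ = F·x = [50/31, -33/31]
step 1: P̄ = F·P·Fᵀ + Q = [271/31 -208/31; -208/31 327/31]
step 1: y = z − H·x̄ = [-77/31]
step 1: S = H·P̄·Hᵀ + R = [809/31]
step 1: K = P̄·Hᵀ·S⁻¹ = [-145/809; 446/809]
step 1: x' = x̄ + K·y = [1665/809, -1969/809]
step 1: P' = (I − K·H)·P̄ = [6394/809 -3342/809; -3342/809 2117/809]
step 2: x̄ = F·x = [3938/809, -1665/809]
step 2: P̄ = F·P·Fᵀ + Q = [9277/809 -6684/809; -6684/809 8821/809]
step 2: y = z − H·x̄ = [-2226/809]
step 2: S = H·P̄·Hᵀ + R = [19443/809]
step 2: K = P̄·Hᵀ·S⁻¹ = [-4091/19443; 10958/19443]
step 2: x' = x̄ + K·y = [35300/6481, -23389/6481]
step 2: P' = (I − K·H)·P̄ = [202270/19443 -105226/19443; -105226/19443 63571/19443]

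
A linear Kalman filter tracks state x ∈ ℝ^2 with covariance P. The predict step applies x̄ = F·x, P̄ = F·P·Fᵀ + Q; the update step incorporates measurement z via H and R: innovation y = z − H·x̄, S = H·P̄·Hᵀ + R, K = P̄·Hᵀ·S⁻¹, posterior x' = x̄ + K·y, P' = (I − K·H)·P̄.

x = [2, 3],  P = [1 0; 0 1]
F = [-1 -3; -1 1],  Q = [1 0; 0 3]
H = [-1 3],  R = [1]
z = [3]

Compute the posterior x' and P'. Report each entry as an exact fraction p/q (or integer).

x̄ = F·x = [-11, 1]
P̄ = F·P·Fᵀ + Q = [11 -2; -2 5]
y = z − H·x̄ = [-11]
S = H·P̄·Hᵀ + R = [69]
K = P̄·Hᵀ·S⁻¹ = [-17/69; 17/69]
x' = x̄ + K·y = [-572/69, -118/69]
P' = (I − K·H)·P̄ = [470/69 151/69; 151/69 56/69]

x' = [-572/69, -118/69]
P' = [470/69 151/69; 151/69 56/69]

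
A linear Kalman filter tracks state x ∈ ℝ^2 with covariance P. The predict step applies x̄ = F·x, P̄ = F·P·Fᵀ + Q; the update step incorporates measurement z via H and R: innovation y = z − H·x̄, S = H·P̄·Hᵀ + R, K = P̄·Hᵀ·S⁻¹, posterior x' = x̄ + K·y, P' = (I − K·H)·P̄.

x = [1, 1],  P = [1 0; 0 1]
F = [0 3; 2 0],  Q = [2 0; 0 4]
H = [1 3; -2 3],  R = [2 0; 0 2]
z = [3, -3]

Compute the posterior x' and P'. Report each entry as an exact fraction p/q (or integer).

x' = [2577/1255, 458/1255]
P' = [1606/3765 88/1255; 88/1255 152/1255]

x̄ = F·x = [3, 2]
P̄ = F·P·Fᵀ + Q = [11 0; 0 8]
y = z − H·x̄ = [-6, -3]
S = H·P̄·Hᵀ + R = [85 50; 50 118]
K = P̄·Hᵀ·S⁻¹ = [1199/3765 -242/753; 272/1255 28/251]
x' = x̄ + K·y = [2577/1255, 458/1255]
P' = (I − K·H)·P̄ = [1606/3765 88/1255; 88/1255 152/1255]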